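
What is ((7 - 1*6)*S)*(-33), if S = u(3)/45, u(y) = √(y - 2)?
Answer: -11/15 ≈ -0.73333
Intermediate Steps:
u(y) = √(-2 + y)
S = 1/45 (S = √(-2 + 3)/45 = √1*(1/45) = 1*(1/45) = 1/45 ≈ 0.022222)
((7 - 1*6)*S)*(-33) = ((7 - 1*6)*(1/45))*(-33) = ((7 - 6)*(1/45))*(-33) = (1*(1/45))*(-33) = (1/45)*(-33) = -11/15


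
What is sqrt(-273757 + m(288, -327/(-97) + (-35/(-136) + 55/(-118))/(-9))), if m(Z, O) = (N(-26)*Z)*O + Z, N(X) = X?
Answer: I*sqrt(2829114443336637)/97291 ≈ 546.7*I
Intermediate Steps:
m(Z, O) = Z - 26*O*Z (m(Z, O) = (-26*Z)*O + Z = -26*O*Z + Z = Z - 26*O*Z)
sqrt(-273757 + m(288, -327/(-97) + (-35/(-136) + 55/(-118))/(-9))) = sqrt(-273757 + 288*(1 - 26*(-327/(-97) + (-35/(-136) + 55/(-118))/(-9)))) = sqrt(-273757 + 288*(1 - 26*(-327*(-1/97) + (-35*(-1/136) + 55*(-1/118))*(-1/9)))) = sqrt(-273757 + 288*(1 - 26*(327/97 + (35/136 - 55/118)*(-1/9)))) = sqrt(-273757 + 288*(1 - 26*(327/97 - 1675/8024*(-1/9)))) = sqrt(-273757 + 288*(1 - 26*(327/97 + 1675/72216))) = sqrt(-273757 + 288*(1 - 26*23777107/7004952)) = sqrt(-273757 + 288*(1 - 309102391/3502476)) = sqrt(-273757 + 288*(-305599915/3502476)) = sqrt(-273757 - 2444799320/97291) = sqrt(-29078891607/97291) = I*sqrt(2829114443336637)/97291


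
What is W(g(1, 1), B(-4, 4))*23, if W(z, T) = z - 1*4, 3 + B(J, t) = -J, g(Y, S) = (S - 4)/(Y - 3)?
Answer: -115/2 ≈ -57.500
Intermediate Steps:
g(Y, S) = (-4 + S)/(-3 + Y)
B(J, t) = -3 - J
W(z, T) = -4 + z (W(z, T) = z - 4 = -4 + z)
W(g(1, 1), B(-4, 4))*23 = (-4 + (-4 + 1)/(-3 + 1))*23 = (-4 - 3/(-2))*23 = (-4 - 1/2*(-3))*23 = (-4 + 3/2)*23 = -5/2*23 = -115/2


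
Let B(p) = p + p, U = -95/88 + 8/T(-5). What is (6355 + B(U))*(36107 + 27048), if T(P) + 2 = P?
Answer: 123529348505/308 ≈ 4.0107e+8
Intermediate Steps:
T(P) = -2 + P
U = -1369/616 (U = -95/88 + 8/(-2 - 5) = -95*1/88 + 8/(-7) = -95/88 + 8*(-1/7) = -95/88 - 8/7 = -1369/616 ≈ -2.2224)
B(p) = 2*p
(6355 + B(U))*(36107 + 27048) = (6355 + 2*(-1369/616))*(36107 + 27048) = (6355 - 1369/308)*63155 = (1955971/308)*63155 = 123529348505/308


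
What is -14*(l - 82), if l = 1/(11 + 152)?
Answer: 187110/163 ≈ 1147.9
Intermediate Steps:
l = 1/163 ≈ 0.0061350
-14*(l - 82) = -14*(1/163 - 82) = -14*(-13365/163) = 187110/163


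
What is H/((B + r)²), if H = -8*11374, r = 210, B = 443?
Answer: -90992/426409 ≈ -0.21339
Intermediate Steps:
H = -90992
H/((B + r)²) = -90992/(443 + 210)² = -90992/(653²) = -90992/426409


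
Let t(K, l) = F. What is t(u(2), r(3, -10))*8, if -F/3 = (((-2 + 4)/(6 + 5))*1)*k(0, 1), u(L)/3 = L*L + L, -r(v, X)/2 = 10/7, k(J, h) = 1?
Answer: -48/11 ≈ -4.3636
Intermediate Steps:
r(v, X) = -20/7
u(L) = 3*L + 3*L² (u(L) = 3*(L*L + L) = 3*(L² + L) = 3*(L + L²) = 3*L + 3*L²)
F = -6/11 (F = -3*((-2 + 4)/(6 + 5))*1 = -3*(2/11)*1 = -6/11 ≈ -0.54545)
t(K, l) = -6/11
t(u(2), r(3, -10))*8 = -6/11*8 = -48/11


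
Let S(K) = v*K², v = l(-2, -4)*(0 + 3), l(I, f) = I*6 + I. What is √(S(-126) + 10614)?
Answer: I*√656178 ≈ 810.05*I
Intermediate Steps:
l(I, f) = 7*I (l(I, f) = 6*I + I = 7*I)
v = -42 (v = (7*(-2))*(0 + 3) = -14*3 = -42)
S(K) = -42*K²
√(S(-126) + 10614) = √(-42*(-126)² + 10614) = √(-42*15876 + 10614) = √(-666792 + 10614) = √(-656178) = I*√656178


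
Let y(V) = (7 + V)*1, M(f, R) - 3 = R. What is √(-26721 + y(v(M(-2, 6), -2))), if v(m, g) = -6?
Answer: 4*I*√1670 ≈ 163.46*I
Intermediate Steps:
M(f, R) = 3 + R
y(V) = 7 + V
√(-26721 + y(v(M(-2, 6), -2))) = √(-26721 + (7 - 6)) = √(-26721 + 1) = √(-26720) = 4*I*√1670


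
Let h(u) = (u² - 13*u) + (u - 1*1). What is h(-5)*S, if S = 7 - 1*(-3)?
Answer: 840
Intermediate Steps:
h(u) = -1 + u² - 12*u (h(u) = (u² - 13*u) + (u - 1) = (u² - 13*u) + (-1 + u) = -1 + u² - 12*u)
S = 10 (S = 7 + 3 = 10)
h(-5)*S = (-1 + (-5)² - 12*(-5))*10 = (-1 + 25 + 60)*10 = 84*10 = 840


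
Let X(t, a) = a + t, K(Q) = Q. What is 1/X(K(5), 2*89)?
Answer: 1/183 ≈ 0.0054645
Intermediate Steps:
1/X(K(5), 2*89) = 1/(2*89 + 5) = 1/(178 + 5) = 1/183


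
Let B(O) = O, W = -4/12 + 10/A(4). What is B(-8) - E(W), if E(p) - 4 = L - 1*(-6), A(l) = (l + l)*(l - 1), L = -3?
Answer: -15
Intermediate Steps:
A(l) = 2*l*(-1 + l) (A(l) = (2*l)*(-1 + l) = 2*l*(-1 + l))
W = 1/12 (W = -4/12 + 10/((2*4*(-1 + 4))) = -4*1/12 + 10/((2*4*3)) = -1/3 + 10/24 = -1/3 + 10*(1/24) = -1/3 + 5/12 = 1/12 ≈ 0.083333)
E(p) = 7 (E(p) = 4 + (-3 - 1*(-6)) = 4 + (-3 + 6) = 4 + 3 = 7)
B(-8) - E(W) = -8 - 1*7 = -8 - 7 = -15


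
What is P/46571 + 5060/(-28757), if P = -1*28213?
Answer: -1046970501/1339242247 ≈ -0.78176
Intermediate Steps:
P = -28213
P/46571 + 5060/(-28757) = -28213/46571 + 5060/(-28757) = -28213*1/46571 + 5060*(-1/28757) = -28213/46571 - 5060/28757 = -1046970501/1339242247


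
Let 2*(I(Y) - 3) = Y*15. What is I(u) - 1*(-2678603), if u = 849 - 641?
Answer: 2680166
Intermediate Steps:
u = 208
I(Y) = 3 + 15*Y/2 (I(Y) = 3 + (Y*15)/2 = 3 + (15*Y)/2 = 3 + 15*Y/2)
I(u) - 1*(-2678603) = (3 + (15/2)*208) - 1*(-2678603) = (3 + 1560) + 2678603 = 1563 + 2678603 = 2680166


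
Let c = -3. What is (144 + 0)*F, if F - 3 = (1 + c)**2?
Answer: 1008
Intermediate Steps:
F = 7 (F = 3 + (1 - 3)**2 = 3 + (-2)**2 = 3 + 4 = 7)
(144 + 0)*F = (144 + 0)*7 = 144*7 = 1008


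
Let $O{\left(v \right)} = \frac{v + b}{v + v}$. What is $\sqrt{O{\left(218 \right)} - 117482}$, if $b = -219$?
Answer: $\frac{i \sqrt{5583214677}}{218} \approx 342.76 i$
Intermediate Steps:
$O{\left(v \right)} = \frac{-219 + v}{2 v}$ ($O{\left(v \right)} = \frac{v - 219}{v + v} = \frac{-219 + v}{2 v}$)
$\sqrt{O{\left(218 \right)} - 117482} = \sqrt{\frac{-219 + 218}{2 \cdot 218} - 117482} = \sqrt{\frac{1}{2} \cdot \frac{1}{218} \left(-1\right) - 117482} = \sqrt{- \frac{1}{436} - 117482} = \sqrt{- \frac{51222153}{436}} = \frac{i \sqrt{5583214677}}{218}$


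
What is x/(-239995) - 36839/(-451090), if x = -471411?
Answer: 44297992759/21651868910 ≈ 2.0459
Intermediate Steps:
x/(-239995) - 36839/(-451090) = -471411/(-239995) - 36839/(-451090) = -471411*(-1/239995) - 36839*(-1/451090) = 471411/239995 + 36839/451090 = 44297992759/21651868910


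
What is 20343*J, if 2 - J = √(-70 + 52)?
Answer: 40686 - 61029*I*√2 ≈ 40686.0 - 86308.0*I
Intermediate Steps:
J = 2 - 3*I*√2 (J = 2 - √(-70 + 52) = 2 - √(-18) = 2 - 3*I*√2 ≈ 2.0 - 4.2426*I)
20343*J = 20343*(2 - 3*I*√2) = 40686 - 61029*I*√2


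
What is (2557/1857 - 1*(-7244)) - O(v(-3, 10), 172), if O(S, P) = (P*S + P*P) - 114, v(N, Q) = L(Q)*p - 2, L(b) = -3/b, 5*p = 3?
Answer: -1014370607/46425 ≈ -21850.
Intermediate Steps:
p = ⅗ (p = (⅕)*3 = ⅗ ≈ 0.60000)
v(N, Q) = -2 - 9/(5*Q) (v(N, Q) = -3/Q*(⅗) - 2 = -9/(5*Q) - 2 = -2 - 9/(5*Q))
O(S, P) = -114 + P² + P*S (O(S, P) = (P*S + P²) - 114 = (P² + P*S) - 114 = -114 + P² + P*S)
(2557/1857 - 1*(-7244)) - O(v(-3, 10), 172) = (2557/1857 - 1*(-7244)) - (-114 + 172² + 172*(-2 - 9/5/10)) = (2557*(1/1857) + 7244) - (-114 + 29584 + 172*(-2 - 9/5*⅒)) = (2557/1857 + 7244) - (-114 + 29584 + 172*(-2 - 9/50)) = 13454665/1857 - (-114 + 29584 + 172*(-109/50)) = 13454665/1857 - (-114 + 29584 - 9374/25) = 13454665/1857 - 1*727376/25 = 13454665/1857 - 727376/25 = -1014370607/46425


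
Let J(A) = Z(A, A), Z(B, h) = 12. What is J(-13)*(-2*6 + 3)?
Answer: -108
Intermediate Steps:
J(A) = 12
J(-13)*(-2*6 + 3) = 12*(-2*6 + 3) = 12*(-12 + 3) = 12*(-9) = -108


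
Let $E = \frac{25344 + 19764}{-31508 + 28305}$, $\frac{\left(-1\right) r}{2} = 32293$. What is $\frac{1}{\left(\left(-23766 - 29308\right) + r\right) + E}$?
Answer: $- \frac{3203}{376910088} \approx -8.498 \cdot 10^{-6}$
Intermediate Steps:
$r = -64586$ ($r = \left(-2\right) 32293 = -64586$)
$E = - \frac{45108}{3203}$ ($E = \frac{45108}{-3203} = 45108 \left(- \frac{1}{3203}\right) = - \frac{45108}{3203} \approx -14.083$)
$\frac{1}{\left(\left(-23766 - 29308\right) + r\right) + E} = \frac{1}{\left(\left(-23766 - 29308\right) - 64586\right) - \frac{45108}{3203}} = \frac{1}{\left(-53074 - 64586\right) - \frac{45108}{3203}} = \frac{1}{-117660 - \frac{45108}{3203}} = \frac{1}{- \frac{376910088}{3203}} = - \frac{3203}{376910088}$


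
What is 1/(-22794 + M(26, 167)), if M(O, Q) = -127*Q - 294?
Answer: -1/44297 ≈ -2.2575e-5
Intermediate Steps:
M(O, Q) = -294 - 127*Q
1/(-22794 + M(26, 167)) = 1/(-22794 + (-294 - 127*167)) = 1/(-22794 + (-294 - 21209)) = 1/(-22794 - 21503) = 1/(-44297) = -1/44297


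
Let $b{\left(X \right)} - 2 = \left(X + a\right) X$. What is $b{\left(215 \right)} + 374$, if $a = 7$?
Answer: $48106$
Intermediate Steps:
$b{\left(X \right)} = 2 + X \left(7 + X\right)$ ($b{\left(X \right)} = 2 + \left(X + 7\right) X = 2 + \left(7 + X\right) X = 2 + X \left(7 + X\right)$)
$b{\left(215 \right)} + 374 = \left(2 + 215^{2} + 7 \cdot 215\right) + 374 = \left(2 + 46225 + 1505\right) + 374 = 47732 + 374 = 48106$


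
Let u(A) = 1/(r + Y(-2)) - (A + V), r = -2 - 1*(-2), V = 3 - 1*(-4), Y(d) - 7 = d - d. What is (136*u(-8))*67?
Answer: 72896/7 ≈ 10414.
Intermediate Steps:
Y(d) = 7 (Y(d) = 7 + (d - d) = 7 + 0 = 7)
V = 7 (V = 3 + 4 = 7)
r = 0 (r = -2 + 2 = 0)
u(A) = -48/7 - A (u(A) = 1/(0 + 7) - (A + 7) = 1/7 - (7 + A) = ⅐ + (-7 - A) = -48/7 - A)
(136*u(-8))*67 = (136*(-48/7 - 1*(-8)))*67 = (136*(-48/7 + 8))*67 = (136*(8/7))*67 = (1088/7)*67 = 72896/7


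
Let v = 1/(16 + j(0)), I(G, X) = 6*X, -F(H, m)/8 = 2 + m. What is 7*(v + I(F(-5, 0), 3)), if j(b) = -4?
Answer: 1519/12 ≈ 126.58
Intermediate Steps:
F(H, m) = -16 - 8*m (F(H, m) = -8*(2 + m) = -16 - 8*m)
v = 1/12 (v = 1/(16 - 4) = 1/12 ≈ 0.083333)
7*(v + I(F(-5, 0), 3)) = 7*(1/12 + 6*3) = 7*(1/12 + 18) = 7*(217/12) = 1519/12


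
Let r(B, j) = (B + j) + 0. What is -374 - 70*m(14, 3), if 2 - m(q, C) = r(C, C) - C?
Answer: -304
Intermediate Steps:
r(B, j) = B + j
m(q, C) = 2 - C (m(q, C) = 2 - ((C + C) - C) = 2 - (2*C - C) = 2 - C)
-374 - 70*m(14, 3) = -374 - 70*(2 - 1*3) = -374 - 70*(2 - 3) = -374 - 70*(-1) = -374 + 70 = -304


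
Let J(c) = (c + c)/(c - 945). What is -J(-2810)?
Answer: -1124/751 ≈ -1.4967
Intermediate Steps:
J(c) = 2*c/(-945 + c) (J(c) = (2*c)/(-945 + c) = 2*c/(-945 + c))
-J(-2810) = -2*(-2810)/(-945 - 2810) = -2*(-2810)/(-3755) = -2*(-2810)*(-1)/3755 = -1*1124/751 = -1124/751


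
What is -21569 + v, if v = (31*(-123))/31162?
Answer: -672136991/31162 ≈ -21569.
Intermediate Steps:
v = -3813/31162 (v = -3813*1/31162 = -3813/31162 ≈ -0.12236)
-21569 + v = -21569 - 3813/31162 = -672136991/31162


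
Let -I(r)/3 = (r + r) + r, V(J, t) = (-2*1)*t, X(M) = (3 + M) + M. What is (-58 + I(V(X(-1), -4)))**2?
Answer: 16900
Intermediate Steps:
X(M) = 3 + 2*M
V(J, t) = -2*t
I(r) = -9*r (I(r) = -3*((r + r) + r) = -3*(2*r + r) = -9*r)
(-58 + I(V(X(-1), -4)))**2 = (-58 - (-18)*(-4))**2 = (-58 - 9*8)**2 = (-58 - 72)**2 = (-130)**2 = 16900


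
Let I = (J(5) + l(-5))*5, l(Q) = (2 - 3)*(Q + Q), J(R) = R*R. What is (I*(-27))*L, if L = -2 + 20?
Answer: -85050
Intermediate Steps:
J(R) = R**2
l(Q) = -2*Q
L = 18
I = 175 (I = (5**2 - 2*(-5))*5 = (25 + 10)*5 = 35*5 = 175)
(I*(-27))*L = (175*(-27))*18 = -4725*18 = -85050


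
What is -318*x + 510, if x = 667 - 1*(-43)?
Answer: -225270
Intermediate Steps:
x = 710 (x = 667 + 43 = 710)
-318*x + 510 = -318*710 + 510 = -225780 + 510 = -225270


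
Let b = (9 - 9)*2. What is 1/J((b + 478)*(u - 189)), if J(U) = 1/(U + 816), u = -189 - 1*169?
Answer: -260650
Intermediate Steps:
u = -358 (u = -189 - 169 = -358)
b = 0 (b = 0*2 = 0)
J(U) = 1/(816 + U)
1/J((b + 478)*(u - 189)) = 1/(1/(816 + (0 + 478)*(-358 - 189))) = 1/(1/(816 + 478*(-547))) = 1/(1/(816 - 261466)) = 1/(1/(-260650)) = 1/(-1/260650) = -260650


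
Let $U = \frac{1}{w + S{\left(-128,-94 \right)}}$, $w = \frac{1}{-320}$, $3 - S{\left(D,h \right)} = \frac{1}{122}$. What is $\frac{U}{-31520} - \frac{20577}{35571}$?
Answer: $- \frac{78830445151}{136269928031} \approx -0.57849$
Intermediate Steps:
$S{\left(D,h \right)} = \frac{365}{122}$ ($S{\left(D,h \right)} = 3 - \frac{1}{122} = \frac{365}{122}$)
$w = - \frac{1}{320} \approx -0.003125$
$U = \frac{19520}{58339}$ ($U = \frac{1}{- \frac{1}{320} + \frac{365}{122}} = \frac{1}{\frac{58339}{19520}} = \frac{19520}{58339} \approx 0.3346$)
$\frac{U}{-31520} - \frac{20577}{35571} = \frac{19520}{58339 \left(-31520\right)} - \frac{20577}{35571} = \frac{19520}{58339} \left(- \frac{1}{31520}\right) - \frac{6859}{11857} = - \frac{122}{11492783} - \frac{6859}{11857} = - \frac{78830445151}{136269928031}$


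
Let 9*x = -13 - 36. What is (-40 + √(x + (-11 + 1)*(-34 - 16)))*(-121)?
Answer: 4840 - 121*√4451/3 ≈ 2149.1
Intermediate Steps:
x = -49/9 (x = (-13 - 36)/9 = (⅑)*(-49) = -49/9 ≈ -5.4444)
(-40 + √(x + (-11 + 1)*(-34 - 16)))*(-121) = (-40 + √(-49/9 + (-11 + 1)*(-34 - 16)))*(-121) = (-40 + √(-49/9 - 10*(-50)))*(-121) = (-40 + √(-49/9 + 500))*(-121) = (-40 + √(4451/9))*(-121) = (-40 + √4451/3)*(-121) = 4840 - 121*√4451/3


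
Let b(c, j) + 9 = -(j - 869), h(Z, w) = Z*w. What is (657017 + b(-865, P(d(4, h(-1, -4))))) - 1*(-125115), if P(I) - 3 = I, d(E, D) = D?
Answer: 782985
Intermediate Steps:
P(I) = 3 + I
b(c, j) = 860 - j (b(c, j) = -9 - (j - 869) = -9 - (-869 + j) = -9 + (869 - j) = 860 - j)
(657017 + b(-865, P(d(4, h(-1, -4))))) - 1*(-125115) = (657017 + (860 - (3 - 1*(-4)))) - 1*(-125115) = (657017 + (860 - (3 + 4))) + 125115 = (657017 + (860 - 1*7)) + 125115 = (657017 + (860 - 7)) + 125115 = (657017 + 853) + 125115 = 657870 + 125115 = 782985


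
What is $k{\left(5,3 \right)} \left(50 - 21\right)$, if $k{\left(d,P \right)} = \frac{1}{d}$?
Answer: $\frac{29}{5} \approx 5.8$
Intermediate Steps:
$k{\left(5,3 \right)} \left(50 - 21\right) = \frac{50 - 21}{5} = \frac{1}{5} \cdot 29 = \frac{29}{5}$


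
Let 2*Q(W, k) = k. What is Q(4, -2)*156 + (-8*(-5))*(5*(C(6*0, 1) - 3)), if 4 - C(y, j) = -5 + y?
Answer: 1044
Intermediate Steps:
C(y, j) = 9 - y (C(y, j) = 4 - (-5 + y) = 4 + (5 - y) = 9 - y)
Q(W, k) = k/2
Q(4, -2)*156 + (-8*(-5))*(5*(C(6*0, 1) - 3)) = ((½)*(-2))*156 + (-8*(-5))*(5*((9 - 6*0) - 3)) = -1*156 + 40*(5*((9 - 1*0) - 3)) = -156 + 40*(5*((9 + 0) - 3)) = -156 + 40*(5*(9 - 3)) = -156 + 40*(5*6) = -156 + 40*30 = -156 + 1200 = 1044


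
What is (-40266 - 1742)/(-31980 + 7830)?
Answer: 21004/12075 ≈ 1.7395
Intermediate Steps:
(-40266 - 1742)/(-31980 + 7830) = -42008/(-24150) = -42008*(-1/24150) = 21004/12075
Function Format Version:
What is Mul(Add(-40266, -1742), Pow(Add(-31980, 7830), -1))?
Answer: Rational(21004, 12075) ≈ 1.7395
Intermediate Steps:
Mul(Add(-40266, -1742), Pow(Add(-31980, 7830), -1)) = Mul(-42008, Pow(-24150, -1)) = Mul(-42008, Rational(-1, 24150)) = Rational(21004, 12075)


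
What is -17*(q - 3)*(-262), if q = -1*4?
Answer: -31178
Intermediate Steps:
q = -4
-17*(q - 3)*(-262) = -17*(-4 - 3)*(-262) = -17*(-7)*(-262) = 119*(-262) = -31178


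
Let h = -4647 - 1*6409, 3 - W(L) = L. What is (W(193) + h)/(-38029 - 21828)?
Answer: 11246/59857 ≈ 0.18788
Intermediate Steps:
W(L) = 3 - L
h = -11056 (h = -4647 - 6409 = -11056)
(W(193) + h)/(-38029 - 21828) = ((3 - 1*193) - 11056)/(-38029 - 21828) = ((3 - 193) - 11056)/(-59857) = (-190 - 11056)*(-1/59857) = -11246*(-1/59857) = 11246/59857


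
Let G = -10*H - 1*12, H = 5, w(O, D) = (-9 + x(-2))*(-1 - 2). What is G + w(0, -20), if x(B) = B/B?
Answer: -38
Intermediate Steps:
x(B) = 1
w(O, D) = 24 (w(O, D) = (-9 + 1)*(-1 - 2) = -8*(-3) = 24)
G = -62 (G = -10*5 - 1*12 = -50 - 12 = -62)
G + w(0, -20) = -62 + 24 = -38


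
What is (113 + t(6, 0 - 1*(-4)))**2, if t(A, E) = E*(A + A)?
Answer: 25921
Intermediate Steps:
t(A, E) = 2*A*E (t(A, E) = E*(2*A) = 2*A*E)
(113 + t(6, 0 - 1*(-4)))**2 = (113 + 2*6*(0 - 1*(-4)))**2 = (113 + 2*6*(0 + 4))**2 = (113 + 2*6*4)**2 = (113 + 48)**2 = 161**2 = 25921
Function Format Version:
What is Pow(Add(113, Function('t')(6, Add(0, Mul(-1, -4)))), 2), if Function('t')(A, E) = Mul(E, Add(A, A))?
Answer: 25921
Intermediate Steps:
Function('t')(A, E) = Mul(2, A, E) (Function('t')(A, E) = Mul(E, Mul(2, A)) = Mul(2, A, E))
Pow(Add(113, Function('t')(6, Add(0, Mul(-1, -4)))), 2) = Pow(Add(113, Mul(2, 6, Add(0, Mul(-1, -4)))), 2) = Pow(Add(113, Mul(2, 6, Add(0, 4))), 2) = Pow(Add(113, Mul(2, 6, 4)), 2) = Pow(Add(113, 48), 2) = Pow(161, 2) = 25921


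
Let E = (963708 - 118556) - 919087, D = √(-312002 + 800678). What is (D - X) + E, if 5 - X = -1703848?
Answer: -1777788 + 2*√122169 ≈ -1.7771e+6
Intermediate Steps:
X = 1703853 (X = 5 - 1*(-1703848) = 5 + 1703848 = 1703853)
D = 2*√122169 (D = √488676 = 2*√122169 ≈ 699.05)
E = -73935 (E = 845152 - 919087 = -73935)
(D - X) + E = (2*√122169 - 1*1703853) - 73935 = (2*√122169 - 1703853) - 73935 = (-1703853 + 2*√122169) - 73935 = -1777788 + 2*√122169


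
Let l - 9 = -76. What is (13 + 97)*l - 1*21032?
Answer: -28402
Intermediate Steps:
l = -67 (l = 9 - 76 = -67)
(13 + 97)*l - 1*21032 = (13 + 97)*(-67) - 1*21032 = 110*(-67) - 21032 = -7370 - 21032 = -28402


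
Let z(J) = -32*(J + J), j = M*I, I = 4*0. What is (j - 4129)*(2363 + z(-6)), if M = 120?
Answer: -11342363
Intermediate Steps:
I = 0
j = 0 (j = 120*0 = 0)
z(J) = -64*J
(j - 4129)*(2363 + z(-6)) = (0 - 4129)*(2363 - 64*(-6)) = -4129*(2363 + 384) = -4129*2747 = -11342363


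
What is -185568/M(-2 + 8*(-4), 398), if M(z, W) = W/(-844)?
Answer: 78309696/199 ≈ 3.9352e+5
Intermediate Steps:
M(z, W) = -W/844 (M(z, W) = W*(-1/844) = -W/844)
-185568/M(-2 + 8*(-4), 398) = -185568/((-1/844*398)) = -185568/(-199/422) = -185568*(-422/199) = 78309696/199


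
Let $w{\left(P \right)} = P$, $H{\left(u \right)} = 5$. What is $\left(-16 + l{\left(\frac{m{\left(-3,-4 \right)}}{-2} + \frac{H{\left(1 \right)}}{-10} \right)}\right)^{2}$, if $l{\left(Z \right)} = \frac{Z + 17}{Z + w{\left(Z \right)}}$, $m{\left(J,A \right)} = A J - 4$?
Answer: $\frac{97969}{324} \approx 302.37$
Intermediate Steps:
$m{\left(J,A \right)} = -4 + A J$
$l{\left(Z \right)} = \frac{17 + Z}{2 Z}$ ($l{\left(Z \right)} = \frac{Z + 17}{Z + Z} = \frac{17 + Z}{2 Z}$)
$\left(-16 + l{\left(\frac{m{\left(-3,-4 \right)}}{-2} + \frac{H{\left(1 \right)}}{-10} \right)}\right)^{2} = \left(-16 + \frac{17 + \left(\frac{-4 - -12}{-2} + \frac{5}{-10}\right)}{2 \left(\frac{-4 - -12}{-2} + \frac{5}{-10}\right)}\right)^{2} = \left(-16 + \frac{17 + \left(\left(-4 + 12\right) \left(- \frac{1}{2}\right) + 5 \left(- \frac{1}{10}\right)\right)}{2 \left(\left(-4 + 12\right) \left(- \frac{1}{2}\right) + 5 \left(- \frac{1}{10}\right)\right)}\right)^{2} = \left(-16 + \frac{17 + \left(8 \left(- \frac{1}{2}\right) - \frac{1}{2}\right)}{2 \left(8 \left(- \frac{1}{2}\right) - \frac{1}{2}\right)}\right)^{2} = \left(-16 + \frac{17 - \frac{9}{2}}{2 \left(-4 - \frac{1}{2}\right)}\right)^{2} = \left(-16 + \frac{17 - \frac{9}{2}}{2 \left(- \frac{9}{2}\right)}\right)^{2} = \left(-16 + \frac{1}{2} \left(- \frac{2}{9}\right) \frac{25}{2}\right)^{2} = \left(-16 - \frac{25}{18}\right)^{2} = \left(- \frac{313}{18}\right)^{2} = \frac{97969}{324}$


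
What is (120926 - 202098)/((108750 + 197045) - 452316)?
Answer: 81172/146521 ≈ 0.55400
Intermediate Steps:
(120926 - 202098)/((108750 + 197045) - 452316) = -81172/(305795 - 452316) = -81172/(-146521) = -81172*(-1/146521) = 81172/146521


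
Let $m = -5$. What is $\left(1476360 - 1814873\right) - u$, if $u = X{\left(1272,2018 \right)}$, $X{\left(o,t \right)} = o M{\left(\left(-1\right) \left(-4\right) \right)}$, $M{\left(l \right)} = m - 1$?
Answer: $-330881$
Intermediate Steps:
$M{\left(l \right)} = -6$ ($M{\left(l \right)} = -5 - 1 = -6$)
$X{\left(o,t \right)} = - 6 o$ ($X{\left(o,t \right)} = o \left(-6\right) = - 6 o$)
$u = -7632$ ($u = \left(-6\right) 1272 = -7632$)
$\left(1476360 - 1814873\right) - u = \left(1476360 - 1814873\right) - -7632 = -338513 + 7632 = -330881$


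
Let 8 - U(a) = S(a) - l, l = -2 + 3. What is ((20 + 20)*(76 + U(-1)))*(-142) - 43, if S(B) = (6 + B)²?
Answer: -340843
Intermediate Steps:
l = 1
U(a) = 9 - (6 + a)² (U(a) = 8 - ((6 + a)² - 1*1) = 8 - ((6 + a)² - 1) = 8 - (-1 + (6 + a)²) = 8 + (1 - (6 + a)²) = 9 - (6 + a)²)
((20 + 20)*(76 + U(-1)))*(-142) - 43 = ((20 + 20)*(76 + (9 - (6 - 1)²)))*(-142) - 43 = (40*(76 + (9 - 1*5²)))*(-142) - 43 = (40*(76 + (9 - 1*25)))*(-142) - 43 = (40*(76 + (9 - 25)))*(-142) - 43 = (40*(76 - 16))*(-142) - 43 = (40*60)*(-142) - 43 = 2400*(-142) - 43 = -340800 - 43 = -340843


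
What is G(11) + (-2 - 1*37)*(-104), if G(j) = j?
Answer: 4067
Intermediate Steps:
G(11) + (-2 - 1*37)*(-104) = 11 + (-2 - 1*37)*(-104) = 11 + (-2 - 37)*(-104) = 11 - 39*(-104) = 11 + 4056 = 4067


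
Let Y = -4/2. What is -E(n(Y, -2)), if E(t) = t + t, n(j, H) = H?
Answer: 4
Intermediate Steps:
Y = -2 (Y = -4*1/2 = -2)
E(t) = 2*t
-E(n(Y, -2)) = -2*(-2) = -1*(-4) = 4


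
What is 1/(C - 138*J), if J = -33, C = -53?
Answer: 1/4501 ≈ 0.00022217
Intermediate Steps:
1/(C - 138*J) = 1/(-53 - 138*(-33)) = 1/(-53 + 4554) = 1/4501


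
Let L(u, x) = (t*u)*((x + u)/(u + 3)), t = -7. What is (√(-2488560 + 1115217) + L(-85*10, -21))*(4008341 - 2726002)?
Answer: 949379678650/121 + 1282339*I*√1373343 ≈ 7.8461e+9 + 1.5028e+9*I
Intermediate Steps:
L(u, x) = -7*u*(u + x)/(3 + u) (L(u, x) = (-7*u)*((x + u)/(u + 3)) = (-7*u)*((u + x)/(3 + u)) = -7*u*(u + x)/(3 + u))
(√(-2488560 + 1115217) + L(-85*10, -21))*(4008341 - 2726002) = (√(-2488560 + 1115217) - 7*(-85*10)*(-85*10 - 21)/(3 - 85*10))*(4008341 - 2726002) = (√(-1373343) - 7*(-850)*(-850 - 21)/(3 - 850))*1282339 = (I*√1373343 - 7*(-850)*(-871)/(-847))*1282339 = (I*√1373343 - 7*(-850)*(-1/847)*(-871))*1282339 = (I*√1373343 + 740350/121)*1282339 = (740350/121 + I*√1373343)*1282339 = 949379678650/121 + 1282339*I*√1373343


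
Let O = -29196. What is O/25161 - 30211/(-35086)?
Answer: -88077295/294266282 ≈ -0.29931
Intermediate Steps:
O/25161 - 30211/(-35086) = -29196/25161 - 30211/(-35086) = -29196*1/25161 - 30211*(-1/35086) = -9732/8387 + 30211/35086 = -88077295/294266282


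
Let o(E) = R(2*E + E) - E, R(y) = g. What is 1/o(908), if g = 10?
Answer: -1/898 ≈ -0.0011136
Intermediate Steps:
R(y) = 10
o(E) = 10 - E
1/o(908) = 1/(10 - 1*908) = 1/(10 - 908) = 1/(-898) = -1/898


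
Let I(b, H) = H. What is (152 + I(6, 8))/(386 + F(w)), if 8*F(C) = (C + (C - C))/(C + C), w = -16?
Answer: 2560/6177 ≈ 0.41444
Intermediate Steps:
F(C) = 1/16 (F(C) = ((C + (C - C))/(C + C))/8 = ((C + 0)/((2*C)))/8 = (C*(1/(2*C)))/8 = (⅛)*(½) = 1/16)
(152 + I(6, 8))/(386 + F(w)) = (152 + 8)/(386 + 1/16) = 160/(6177/16) = 160*(16/6177) = 2560/6177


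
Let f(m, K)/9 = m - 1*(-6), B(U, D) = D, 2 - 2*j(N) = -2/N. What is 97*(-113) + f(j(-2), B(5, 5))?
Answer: -21805/2 ≈ -10903.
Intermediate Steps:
j(N) = 1 + 1/N (j(N) = 1 - (-1)/N = 1 + 1/N)
f(m, K) = 54 + 9*m (f(m, K) = 9*(m - 1*(-6)) = 9*(m + 6) = 9*(6 + m) = 54 + 9*m)
97*(-113) + f(j(-2), B(5, 5)) = 97*(-113) + (54 + 9*((1 - 2)/(-2))) = -10961 + (54 + 9*(-1/2*(-1))) = -10961 + (54 + 9*(1/2)) = -10961 + (54 + 9/2) = -10961 + 117/2 = -21805/2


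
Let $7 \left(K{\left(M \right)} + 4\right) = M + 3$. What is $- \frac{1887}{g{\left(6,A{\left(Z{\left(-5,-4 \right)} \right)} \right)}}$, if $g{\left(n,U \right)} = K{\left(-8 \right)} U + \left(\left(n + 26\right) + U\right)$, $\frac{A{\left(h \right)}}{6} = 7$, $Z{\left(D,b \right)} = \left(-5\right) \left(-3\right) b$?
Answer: $\frac{1887}{124} \approx 15.218$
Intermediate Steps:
$Z{\left(D,b \right)} = 15 b$
$K{\left(M \right)} = - \frac{25}{7} + \frac{M}{7}$ ($K{\left(M \right)} = -4 + \frac{M + 3}{7} = -4 + \frac{3 + M}{7} = -4 + \left(\frac{3}{7} + \frac{M}{7}\right) = - \frac{25}{7} + \frac{M}{7}$)
$A{\left(h \right)} = 42$ ($A{\left(h \right)} = 6 \cdot 7 = 42$)
$g{\left(n,U \right)} = 26 + n - \frac{26 U}{7}$ ($g{\left(n,U \right)} = \left(- \frac{25}{7} + \frac{1}{7} \left(-8\right)\right) U + \left(\left(n + 26\right) + U\right) = \left(- \frac{25}{7} - \frac{8}{7}\right) U + \left(\left(26 + n\right) + U\right) = - \frac{33 U}{7} + \left(26 + U + n\right) = 26 + n - \frac{26 U}{7}$)
$- \frac{1887}{g{\left(6,A{\left(Z{\left(-5,-4 \right)} \right)} \right)}} = - \frac{1887}{26 + 6 - 156} = - \frac{1887}{-124} = \left(-1887\right) \left(- \frac{1}{124}\right) = \frac{1887}{124}$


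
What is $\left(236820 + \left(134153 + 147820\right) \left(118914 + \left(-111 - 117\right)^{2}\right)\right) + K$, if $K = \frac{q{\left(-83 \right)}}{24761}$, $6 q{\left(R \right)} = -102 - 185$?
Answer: $\frac{7159225962904597}{148566} \approx 4.8189 \cdot 10^{10}$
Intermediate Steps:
$q{\left(R \right)} = - \frac{287}{6}$ ($q{\left(R \right)} = \frac{-102 - 185}{6} = \frac{1}{6} \left(-287\right) = - \frac{287}{6}$)
$K = - \frac{287}{148566}$ ($K = - \frac{287}{6 \cdot 24761} = \left(- \frac{287}{6}\right) \frac{1}{24761} = - \frac{287}{148566} \approx -0.0019318$)
$\left(236820 + \left(134153 + 147820\right) \left(118914 + \left(-111 - 117\right)^{2}\right)\right) + K = \left(236820 + \left(134153 + 147820\right) \left(118914 + \left(-111 - 117\right)^{2}\right)\right) - \frac{287}{148566} = \left(236820 + 281973 \left(118914 + \left(-228\right)^{2}\right)\right) - \frac{287}{148566} = \left(236820 + 281973 \left(118914 + 51984\right)\right) - \frac{287}{148566} = \left(236820 + 281973 \cdot 170898\right) - \frac{287}{148566} = \left(236820 + 48188621754\right) - \frac{287}{148566} = 48188858574 - \frac{287}{148566} = \frac{7159225962904597}{148566}$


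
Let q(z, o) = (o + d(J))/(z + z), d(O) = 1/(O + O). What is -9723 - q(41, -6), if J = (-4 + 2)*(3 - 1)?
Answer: -6378239/656 ≈ -9722.9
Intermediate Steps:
J = -4 (J = -2*2 = -4)
d(O) = 1/(2*O)
q(z, o) = (-1/8 + o)/(2*z) (q(z, o) = (o + (1/2)/(-4))/(z + z) = (o + (1/2)*(-1/4))/((2*z)) = (o - 1/8)*(1/(2*z)) = (-1/8 + o)*(1/(2*z)) = (-1/8 + o)/(2*z))
-9723 - q(41, -6) = -9723 - (-1 + 8*(-6))/(16*41) = -9723 - (-1 - 48)/(16*41) = -9723 - (-49)/(16*41) = -9723 - 1*(-49/656) = -9723 + 49/656 = -6378239/656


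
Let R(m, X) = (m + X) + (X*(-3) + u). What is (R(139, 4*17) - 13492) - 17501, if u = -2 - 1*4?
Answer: -30996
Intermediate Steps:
u = -6 (u = -2 - 4 = -6)
R(m, X) = -6 + m - 2*X (R(m, X) = (m + X) + (X*(-3) - 6) = (X + m) + (-3*X - 6) = (X + m) + (-6 - 3*X) = -6 + m - 2*X)
(R(139, 4*17) - 13492) - 17501 = ((-6 + 139 - 8*17) - 13492) - 17501 = ((-6 + 139 - 2*68) - 13492) - 17501 = ((-6 + 139 - 136) - 13492) - 17501 = (-3 - 13492) - 17501 = -13495 - 17501 = -30996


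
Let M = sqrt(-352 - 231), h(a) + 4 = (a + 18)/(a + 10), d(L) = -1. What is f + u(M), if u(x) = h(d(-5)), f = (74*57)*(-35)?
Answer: -1328689/9 ≈ -1.4763e+5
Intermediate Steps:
h(a) = -4 + (18 + a)/(10 + a) (h(a) = -4 + (a + 18)/(a + 10) = -4 + (18 + a)/(10 + a))
f = -147630 (f = 4218*(-35) = -147630)
M = I*sqrt(583) (M = sqrt(-583) = I*sqrt(583) ≈ 24.145*I)
u(x) = -19/9 (u(x) = (-22 - 3*(-1))/(10 - 1) = (-22 + 3)/9 = (1/9)*(-19) = -19/9)
f + u(M) = -147630 - 19/9 = -1328689/9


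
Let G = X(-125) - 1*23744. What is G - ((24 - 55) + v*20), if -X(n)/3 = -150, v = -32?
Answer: -22623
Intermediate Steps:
X(n) = 450 (X(n) = -3*(-150) = 450)
G = -23294 (G = 450 - 1*23744 = 450 - 23744 = -23294)
G - ((24 - 55) + v*20) = -23294 - ((24 - 55) - 32*20) = -23294 - (-31 - 640) = -23294 - 1*(-671) = -23294 + 671 = -22623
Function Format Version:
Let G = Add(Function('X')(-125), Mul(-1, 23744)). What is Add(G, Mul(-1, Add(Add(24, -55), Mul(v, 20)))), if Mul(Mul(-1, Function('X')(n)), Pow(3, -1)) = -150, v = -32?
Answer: -22623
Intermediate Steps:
Function('X')(n) = 450 (Function('X')(n) = Mul(-3, -150) = 450)
G = -23294 (G = Add(450, Mul(-1, 23744)) = Add(450, -23744) = -23294)
Add(G, Mul(-1, Add(Add(24, -55), Mul(v, 20)))) = Add(-23294, Mul(-1, Add(Add(24, -55), Mul(-32, 20)))) = Add(-23294, Mul(-1, Add(-31, -640))) = Add(-23294, Mul(-1, -671)) = Add(-23294, 671) = -22623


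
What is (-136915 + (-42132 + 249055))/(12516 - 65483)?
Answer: -70008/52967 ≈ -1.3217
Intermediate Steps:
(-136915 + (-42132 + 249055))/(12516 - 65483) = (-136915 + 206923)/(-52967) = 70008*(-1/52967) = -70008/52967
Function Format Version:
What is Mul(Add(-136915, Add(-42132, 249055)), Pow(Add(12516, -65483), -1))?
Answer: Rational(-70008, 52967) ≈ -1.3217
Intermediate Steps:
Mul(Add(-136915, Add(-42132, 249055)), Pow(Add(12516, -65483), -1)) = Mul(Add(-136915, 206923), Pow(-52967, -1)) = Mul(70008, Rational(-1, 52967)) = Rational(-70008, 52967)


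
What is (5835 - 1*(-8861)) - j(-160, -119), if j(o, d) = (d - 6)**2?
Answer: -929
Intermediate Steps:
j(o, d) = (-6 + d)**2
(5835 - 1*(-8861)) - j(-160, -119) = (5835 - 1*(-8861)) - (-6 - 119)**2 = (5835 + 8861) - 1*(-125)**2 = 14696 - 1*15625 = 14696 - 15625 = -929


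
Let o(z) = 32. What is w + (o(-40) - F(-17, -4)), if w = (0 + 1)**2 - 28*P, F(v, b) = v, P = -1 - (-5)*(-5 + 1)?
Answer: 638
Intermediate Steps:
P = -21 (P = -1 - (-5)*(-4) = -1 - 1*20 = -1 - 20 = -21)
w = 589 (w = (0 + 1)**2 - 28*(-21) = 1**2 + 588 = 1 + 588 = 589)
w + (o(-40) - F(-17, -4)) = 589 + (32 - 1*(-17)) = 589 + (32 + 17) = 589 + 49 = 638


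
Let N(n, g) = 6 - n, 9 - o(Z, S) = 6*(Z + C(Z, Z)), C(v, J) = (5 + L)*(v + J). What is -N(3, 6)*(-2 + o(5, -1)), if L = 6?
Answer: 2049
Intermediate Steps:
C(v, J) = 11*J + 11*v (C(v, J) = (5 + 6)*(v + J) = 11*(J + v) = 11*J + 11*v)
o(Z, S) = 9 - 138*Z (o(Z, S) = 9 - 6*(Z + (11*Z + 11*Z)) = 9 - 6*(Z + 22*Z) = 9 - 6*23*Z = 9 - 138*Z)
-N(3, 6)*(-2 + o(5, -1)) = -(6 - 1*3)*(-2 + (9 - 138*5)) = -(6 - 3)*(-2 + (9 - 690)) = -3*(-2 - 681) = -3*(-683) = -1*(-2049) = 2049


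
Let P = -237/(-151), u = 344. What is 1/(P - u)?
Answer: -151/51707 ≈ -0.0029203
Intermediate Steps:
P = 237/151 (P = -237*(-1/151) = 237/151 ≈ 1.5695)
1/(P - u) = 1/(237/151 - 1*344) = 1/(237/151 - 344) = 1/(-51707/151) = -151/51707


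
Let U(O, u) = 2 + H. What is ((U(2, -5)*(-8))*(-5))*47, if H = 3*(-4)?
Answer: -18800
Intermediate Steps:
H = -12
U(O, u) = -10 (U(O, u) = 2 - 12 = -10)
((U(2, -5)*(-8))*(-5))*47 = (-10*(-8)*(-5))*47 = (80*(-5))*47 = -400*47 = -18800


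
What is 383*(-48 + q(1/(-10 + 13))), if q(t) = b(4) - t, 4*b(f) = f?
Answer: -54386/3 ≈ -18129.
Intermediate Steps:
b(f) = f/4
q(t) = 1 - t (q(t) = (1/4)*4 - t = 1 - t)
383*(-48 + q(1/(-10 + 13))) = 383*(-48 + (1 - 1/(-10 + 13))) = 383*(-48 + (1 - 1/3)) = 383*(-48 + 2/3) = 383*(-142/3) = -54386/3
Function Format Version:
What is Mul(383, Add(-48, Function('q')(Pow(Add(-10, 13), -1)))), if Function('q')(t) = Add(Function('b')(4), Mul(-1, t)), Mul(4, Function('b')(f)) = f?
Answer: Rational(-54386, 3) ≈ -18129.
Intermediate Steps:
Function('b')(f) = Mul(Rational(1, 4), f)
Function('q')(t) = Add(1, Mul(-1, t)) (Function('q')(t) = Add(Mul(Rational(1, 4), 4), Mul(-1, t)) = Add(1, Mul(-1, t)))
Mul(383, Add(-48, Function('q')(Pow(Add(-10, 13), -1)))) = Mul(383, Add(-48, Add(1, Mul(-1, Pow(Add(-10, 13), -1))))) = Mul(383, Add(-48, Add(1, Mul(-1, Pow(3, -1))))) = Mul(383, Add(-48, Add(1, Mul(-1, Rational(1, 3))))) = Mul(383, Add(-48, Add(1, Rational(-1, 3)))) = Mul(383, Add(-48, Rational(2, 3))) = Mul(383, Rational(-142, 3)) = Rational(-54386, 3)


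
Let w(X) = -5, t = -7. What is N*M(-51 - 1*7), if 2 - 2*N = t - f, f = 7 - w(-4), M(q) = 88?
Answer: 924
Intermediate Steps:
f = 12 (f = 7 - 1*(-5) = 7 + 5 = 12)
N = 21/2 (N = 1 - (-7 - 1*12)/2 = 1 - (-7 - 12)/2 = 1 - ½*(-19) = 1 + 19/2 = 21/2 ≈ 10.500)
N*M(-51 - 1*7) = (21/2)*88 = 924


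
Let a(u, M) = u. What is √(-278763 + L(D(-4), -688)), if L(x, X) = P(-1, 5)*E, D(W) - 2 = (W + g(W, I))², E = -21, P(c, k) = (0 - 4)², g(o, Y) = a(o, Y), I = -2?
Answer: 3*I*√31011 ≈ 528.3*I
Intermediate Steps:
g(o, Y) = o
P(c, k) = 16 (P(c, k) = (-4)² = 16)
D(W) = 2 + 4*W² (D(W) = 2 + (W + W)² = 2 + (2*W)² = 2 + 4*W²)
L(x, X) = -336 (L(x, X) = 16*(-21) = -336)
√(-278763 + L(D(-4), -688)) = √(-278763 - 336) = √(-279099) = 3*I*√31011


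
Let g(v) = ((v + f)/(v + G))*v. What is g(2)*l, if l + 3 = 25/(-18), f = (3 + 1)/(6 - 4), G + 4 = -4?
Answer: 158/27 ≈ 5.8519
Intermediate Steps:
G = -8 (G = -4 - 4 = -8)
f = 2 (f = 4/2 = 4*(1/2) = 2)
l = -79/18 (l = -3 + 25/(-18) = -3 + 25*(-1/18) = -3 - 25/18 = -79/18 ≈ -4.3889)
g(v) = v*(2 + v)/(-8 + v) (g(v) = ((v + 2)/(v - 8))*v = ((2 + v)/(-8 + v))*v = v*(2 + v)/(-8 + v))
g(2)*l = (2*(2 + 2)/(-8 + 2))*(-79/18) = (2*4/(-6))*(-79/18) = (2*(-1/6)*4)*(-79/18) = -4/3*(-79/18) = 158/27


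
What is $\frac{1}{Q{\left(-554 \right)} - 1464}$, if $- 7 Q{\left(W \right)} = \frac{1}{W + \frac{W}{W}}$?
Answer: $- \frac{3871}{5667143} \approx -0.00068306$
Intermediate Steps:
$Q{\left(W \right)} = - \frac{1}{7 \left(1 + W\right)}$ ($Q{\left(W \right)} = - \frac{1}{7 \left(W + \frac{W}{W}\right)} = - \frac{1}{7 \left(W + 1\right)} = - \frac{1}{7 \left(1 + W\right)}$)
$\frac{1}{Q{\left(-554 \right)} - 1464} = \frac{1}{- \frac{1}{7 + 7 \left(-554\right)} - 1464} = \frac{1}{- \frac{1}{7 - 3878} - 1464} = \frac{1}{- \frac{1}{-3871} - 1464} = \frac{1}{\left(-1\right) \left(- \frac{1}{3871}\right) - 1464} = \frac{1}{\frac{1}{3871} - 1464} = \frac{1}{- \frac{5667143}{3871}} = - \frac{3871}{5667143}$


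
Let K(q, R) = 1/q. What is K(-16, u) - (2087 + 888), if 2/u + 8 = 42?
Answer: -47601/16 ≈ -2975.1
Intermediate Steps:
u = 1/17 (u = 2/(-8 + 42) = 2/34 = 2*(1/34) = 1/17 ≈ 0.058824)
K(-16, u) - (2087 + 888) = 1/(-16) - (2087 + 888) = -1/16 - 1*2975 = -1/16 - 2975 = -47601/16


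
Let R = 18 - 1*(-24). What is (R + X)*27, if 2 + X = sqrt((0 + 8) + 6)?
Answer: 1080 + 27*sqrt(14) ≈ 1181.0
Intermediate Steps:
X = -2 + sqrt(14) (X = -2 + sqrt((0 + 8) + 6) = -2 + sqrt(8 + 6) = -2 + sqrt(14) ≈ 1.7417)
R = 42 (R = 18 + 24 = 42)
(R + X)*27 = (42 + (-2 + sqrt(14)))*27 = (40 + sqrt(14))*27 = 1080 + 27*sqrt(14)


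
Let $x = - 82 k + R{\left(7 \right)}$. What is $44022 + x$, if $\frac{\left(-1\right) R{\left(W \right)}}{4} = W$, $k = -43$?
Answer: $47520$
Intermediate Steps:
$R{\left(W \right)} = - 4 W$
$x = 3498$ ($x = \left(-82\right) \left(-43\right) - 28 = 3526 - 28 = 3498$)
$44022 + x = 44022 + 3498 = 47520$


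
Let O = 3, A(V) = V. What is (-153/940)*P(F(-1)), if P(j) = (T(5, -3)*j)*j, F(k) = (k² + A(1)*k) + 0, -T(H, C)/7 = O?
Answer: 0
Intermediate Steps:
T(H, C) = -21 (T(H, C) = -7*3 = -21)
F(k) = k + k² (F(k) = (k² + 1*k) + 0 = (k² + k) + 0 = (k + k²) + 0 = k + k²)
P(j) = -21*j² (P(j) = (-21*j)*j = -21*j²)
(-153/940)*P(F(-1)) = (-153/940)*(-21*(1 - 1)²) = (-153*1/940)*(-21*(-1*0)²) = -(-3213)*0²/940 = -(-3213)*0/940 = -153/940*0 = 0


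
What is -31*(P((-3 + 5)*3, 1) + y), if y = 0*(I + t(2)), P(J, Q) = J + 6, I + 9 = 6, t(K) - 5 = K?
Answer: -372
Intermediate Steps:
t(K) = 5 + K
I = -3 (I = -9 + 6 = -3)
P(J, Q) = 6 + J
y = 0 (y = 0*(-3 + (5 + 2)) = 0*(-3 + 7) = 0*4 = 0)
-31*(P((-3 + 5)*3, 1) + y) = -31*((6 + (-3 + 5)*3) + 0) = -31*((6 + 2*3) + 0) = -31*((6 + 6) + 0) = -31*(12 + 0) = -31*12 = -372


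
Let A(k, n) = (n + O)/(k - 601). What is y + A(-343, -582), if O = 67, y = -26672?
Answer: -25177853/944 ≈ -26671.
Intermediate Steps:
A(k, n) = (67 + n)/(-601 + k) (A(k, n) = (n + 67)/(k - 601) = (67 + n)/(-601 + k))
y + A(-343, -582) = -26672 + (67 - 582)/(-601 - 343) = -26672 - 515/(-944) = -26672 - 1/944*(-515) = -26672 + 515/944 = -25177853/944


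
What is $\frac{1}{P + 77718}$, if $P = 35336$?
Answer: $\frac{1}{113054} \approx 8.8453 \cdot 10^{-6}$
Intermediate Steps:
$\frac{1}{P + 77718} = \frac{1}{35336 + 77718} = \frac{1}{113054}$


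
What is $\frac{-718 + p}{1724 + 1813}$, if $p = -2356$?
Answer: $- \frac{3074}{3537} \approx -0.8691$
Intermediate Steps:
$\frac{-718 + p}{1724 + 1813} = \frac{-718 - 2356}{1724 + 1813} = - \frac{3074}{3537}$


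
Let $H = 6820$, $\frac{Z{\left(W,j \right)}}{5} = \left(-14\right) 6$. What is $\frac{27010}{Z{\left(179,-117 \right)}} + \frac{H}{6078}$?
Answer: $- \frac{2688373}{42546} \approx -63.187$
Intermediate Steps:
$Z{\left(W,j \right)} = -420$ ($Z{\left(W,j \right)} = 5 \left(\left(-14\right) 6\right) = 5 \left(-84\right) = -420$)
$\frac{27010}{Z{\left(179,-117 \right)}} + \frac{H}{6078} = \frac{27010}{-420} + \frac{6820}{6078} = 27010 \left(- \frac{1}{420}\right) + 6820 \cdot \frac{1}{6078} = - \frac{2701}{42} + \frac{3410}{3039} = - \frac{2688373}{42546}$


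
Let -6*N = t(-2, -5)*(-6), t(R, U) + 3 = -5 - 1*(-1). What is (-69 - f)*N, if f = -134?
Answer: -455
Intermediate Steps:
t(R, U) = -7 (t(R, U) = -3 + (-5 - 1*(-1)) = -3 + (-5 + 1) = -3 - 4 = -7)
N = -7 (N = -(-7)*(-6)/6 = -⅙*42 = -7)
(-69 - f)*N = (-69 - 1*(-134))*(-7) = (-69 + 134)*(-7) = 65*(-7) = -455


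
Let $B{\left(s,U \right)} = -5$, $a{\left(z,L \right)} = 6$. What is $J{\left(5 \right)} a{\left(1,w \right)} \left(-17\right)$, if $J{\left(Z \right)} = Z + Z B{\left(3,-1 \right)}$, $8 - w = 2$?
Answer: $2040$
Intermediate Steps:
$w = 6$ ($w = 8 - 2 = 6$)
$J{\left(Z \right)} = - 4 Z$ ($J{\left(Z \right)} = Z + Z \left(-5\right) = Z - 5 Z = - 4 Z$)
$J{\left(5 \right)} a{\left(1,w \right)} \left(-17\right) = \left(-4\right) 5 \cdot 6 \left(-17\right) = \left(-20\right) 6 \left(-17\right) = \left(-120\right) \left(-17\right) = 2040$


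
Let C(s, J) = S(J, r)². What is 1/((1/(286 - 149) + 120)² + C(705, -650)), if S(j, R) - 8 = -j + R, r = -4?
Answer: 18769/8298108085 ≈ 2.2618e-6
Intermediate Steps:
S(j, R) = 8 + R - j (S(j, R) = 8 + (-j + R) = 8 + (R - j) = 8 + R - j)
C(s, J) = (4 - J)² (C(s, J) = (8 - 4 - J)² = (4 - J)²)
1/((1/(286 - 149) + 120)² + C(705, -650)) = 1/((1/(286 - 149) + 120)² + (-4 - 650)²) = 1/((1/137 + 120)² + (-654)²) = 1/((1/137 + 120)² + 427716) = 1/((16441/137)² + 427716) = 1/(270306481/18769 + 427716) = 1/(8298108085/18769) = 18769/8298108085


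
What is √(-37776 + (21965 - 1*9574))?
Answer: I*√25385 ≈ 159.33*I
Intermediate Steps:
√(-37776 + (21965 - 1*9574)) = √(-37776 + (21965 - 9574)) = √(-37776 + 12391) = √(-25385) = I*√25385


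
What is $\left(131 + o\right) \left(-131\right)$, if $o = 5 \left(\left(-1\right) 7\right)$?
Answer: $-12576$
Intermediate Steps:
$o = -35$ ($o = 5 \left(-7\right) = -35$)
$\left(131 + o\right) \left(-131\right) = \left(131 - 35\right) \left(-131\right) = 96 \left(-131\right) = -12576$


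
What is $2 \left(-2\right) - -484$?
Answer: $480$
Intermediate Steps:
$2 \left(-2\right) - -484 = -4 + 484 = 480$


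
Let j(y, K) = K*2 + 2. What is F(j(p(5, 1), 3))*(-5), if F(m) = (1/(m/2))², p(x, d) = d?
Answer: -5/16 ≈ -0.31250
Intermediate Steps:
j(y, K) = 2 + 2*K (j(y, K) = 2*K + 2 = 2 + 2*K)
F(m) = 4/m² (F(m) = (1/(m*(½)))² = (1/(m/2))² = (2/m)² = 4/m²)
F(j(p(5, 1), 3))*(-5) = (4/(2 + 2*3)²)*(-5) = (4/(2 + 6)²)*(-5) = (4/8²)*(-5) = (4*(1/64))*(-5) = (1/16)*(-5) = -5/16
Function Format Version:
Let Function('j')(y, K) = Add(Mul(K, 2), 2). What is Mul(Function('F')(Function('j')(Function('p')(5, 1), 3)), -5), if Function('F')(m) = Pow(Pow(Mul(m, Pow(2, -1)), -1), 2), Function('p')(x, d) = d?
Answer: Rational(-5, 16) ≈ -0.31250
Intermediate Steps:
Function('j')(y, K) = Add(2, Mul(2, K)) (Function('j')(y, K) = Add(Mul(2, K), 2) = Add(2, Mul(2, K)))
Function('F')(m) = Mul(4, Pow(m, -2)) (Function('F')(m) = Pow(Pow(Mul(m, Rational(1, 2)), -1), 2) = Pow(Pow(Mul(Rational(1, 2), m), -1), 2) = Pow(Mul(2, Pow(m, -1)), 2) = Mul(4, Pow(m, -2)))
Mul(Function('F')(Function('j')(Function('p')(5, 1), 3)), -5) = Mul(Mul(4, Pow(Add(2, Mul(2, 3)), -2)), -5) = Mul(Mul(4, Pow(Add(2, 6), -2)), -5) = Mul(Mul(4, Pow(8, -2)), -5) = Mul(Mul(4, Rational(1, 64)), -5) = Mul(Rational(1, 16), -5) = Rational(-5, 16)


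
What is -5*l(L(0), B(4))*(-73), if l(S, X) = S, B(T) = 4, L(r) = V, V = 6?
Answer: 2190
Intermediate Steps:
L(r) = 6
-5*l(L(0), B(4))*(-73) = -5*6*(-73) = -30*(-73) = 2190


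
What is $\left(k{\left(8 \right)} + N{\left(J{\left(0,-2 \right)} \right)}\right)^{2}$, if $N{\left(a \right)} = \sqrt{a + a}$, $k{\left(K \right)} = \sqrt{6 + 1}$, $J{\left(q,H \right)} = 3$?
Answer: $13 + 2 \sqrt{42} \approx 25.961$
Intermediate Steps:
$k{\left(K \right)} = \sqrt{7}$
$N{\left(a \right)} = \sqrt{2} \sqrt{a}$ ($N{\left(a \right)} = \sqrt{2 a} = \sqrt{2} \sqrt{a}$)
$\left(k{\left(8 \right)} + N{\left(J{\left(0,-2 \right)} \right)}\right)^{2} = \left(\sqrt{7} + \sqrt{2} \sqrt{3}\right)^{2} = \left(\sqrt{7} + \sqrt{6}\right)^{2} = \left(\sqrt{6} + \sqrt{7}\right)^{2}$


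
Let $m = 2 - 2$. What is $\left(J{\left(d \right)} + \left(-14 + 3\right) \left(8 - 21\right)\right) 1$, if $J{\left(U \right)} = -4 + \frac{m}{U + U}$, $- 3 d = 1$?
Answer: $139$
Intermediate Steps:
$m = 0$
$d = - \frac{1}{3}$ ($d = \left(- \frac{1}{3}\right) 1 = - \frac{1}{3} \approx -0.33333$)
$J{\left(U \right)} = -4$ ($J{\left(U \right)} = -4 + \frac{1}{U + U} 0 = -4 + \frac{1}{2 U} 0 = -4 + 0 = -4$)
$\left(J{\left(d \right)} + \left(-14 + 3\right) \left(8 - 21\right)\right) 1 = \left(-4 + \left(-14 + 3\right) \left(8 - 21\right)\right) 1 = \left(-4 - -143\right) 1 = \left(-4 + 143\right) 1 = 139 \cdot 1 = 139$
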